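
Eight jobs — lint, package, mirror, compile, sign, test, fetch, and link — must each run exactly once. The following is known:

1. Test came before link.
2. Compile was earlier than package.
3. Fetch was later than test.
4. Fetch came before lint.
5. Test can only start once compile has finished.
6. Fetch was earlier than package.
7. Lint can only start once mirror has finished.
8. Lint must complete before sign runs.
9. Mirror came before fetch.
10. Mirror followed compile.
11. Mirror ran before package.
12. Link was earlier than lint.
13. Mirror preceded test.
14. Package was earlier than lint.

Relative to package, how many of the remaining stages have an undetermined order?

Forced before package: compile, fetch, mirror, and test; forced after package: lint and sign.
That leaves link with no forced order relative to package — 1.

1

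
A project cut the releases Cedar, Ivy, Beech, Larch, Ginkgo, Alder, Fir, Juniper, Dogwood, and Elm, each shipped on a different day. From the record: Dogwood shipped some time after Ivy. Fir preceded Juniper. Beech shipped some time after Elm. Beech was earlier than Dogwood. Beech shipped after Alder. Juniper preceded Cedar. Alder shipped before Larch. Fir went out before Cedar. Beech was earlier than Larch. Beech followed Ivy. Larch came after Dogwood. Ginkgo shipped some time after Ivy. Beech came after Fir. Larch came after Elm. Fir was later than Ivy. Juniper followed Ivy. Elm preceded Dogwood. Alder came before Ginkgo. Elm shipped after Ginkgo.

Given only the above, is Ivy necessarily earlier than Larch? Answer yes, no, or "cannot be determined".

Chain the constraints: Ivy → Beech → Larch. Each link is directly stated, so Ivy comes before Larch.

yes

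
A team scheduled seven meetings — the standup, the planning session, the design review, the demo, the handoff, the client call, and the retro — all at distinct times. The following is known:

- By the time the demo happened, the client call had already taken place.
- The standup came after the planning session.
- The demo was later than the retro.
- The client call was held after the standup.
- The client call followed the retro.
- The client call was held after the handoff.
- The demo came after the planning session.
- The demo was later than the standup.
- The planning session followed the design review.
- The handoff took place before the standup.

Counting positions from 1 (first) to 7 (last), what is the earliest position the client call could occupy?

6

The design review, the handoff, the planning session, the retro, and the standup must all come before the client call — 5 forced predecessors.
Nothing else is forced ahead of the client call, so its earliest slot is position 5 + 1 = 6.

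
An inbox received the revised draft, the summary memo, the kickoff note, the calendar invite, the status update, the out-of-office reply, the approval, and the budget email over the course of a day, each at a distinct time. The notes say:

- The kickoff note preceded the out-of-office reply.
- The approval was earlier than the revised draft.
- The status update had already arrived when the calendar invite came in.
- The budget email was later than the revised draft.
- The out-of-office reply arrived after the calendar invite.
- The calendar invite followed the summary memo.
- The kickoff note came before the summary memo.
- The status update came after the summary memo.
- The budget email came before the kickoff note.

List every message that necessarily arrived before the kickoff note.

Directly stated before the kickoff note: the budget email.
The approval reaches the kickoff note via the approval → the revised draft → the budget email → the kickoff note.
The revised draft reaches the kickoff note via the revised draft → the budget email → the kickoff note.
No chain forces the out-of-office reply (or any of the others) ahead of the kickoff note.

the approval, the budget email, the revised draft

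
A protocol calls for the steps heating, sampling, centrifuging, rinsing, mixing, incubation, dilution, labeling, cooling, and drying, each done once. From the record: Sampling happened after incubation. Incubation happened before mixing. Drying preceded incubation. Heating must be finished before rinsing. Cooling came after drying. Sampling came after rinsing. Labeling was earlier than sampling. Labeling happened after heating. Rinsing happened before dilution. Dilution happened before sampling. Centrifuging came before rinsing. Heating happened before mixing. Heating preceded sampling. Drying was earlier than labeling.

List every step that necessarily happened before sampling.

centrifuging, dilution, drying, heating, incubation, labeling, rinsing

Directly stated before sampling: dilution, heating, incubation, labeling, and rinsing.
Centrifuging reaches sampling via centrifuging → rinsing → sampling.
Drying reaches sampling via drying → incubation → sampling.
No chain forces cooling (or any of the others) ahead of sampling.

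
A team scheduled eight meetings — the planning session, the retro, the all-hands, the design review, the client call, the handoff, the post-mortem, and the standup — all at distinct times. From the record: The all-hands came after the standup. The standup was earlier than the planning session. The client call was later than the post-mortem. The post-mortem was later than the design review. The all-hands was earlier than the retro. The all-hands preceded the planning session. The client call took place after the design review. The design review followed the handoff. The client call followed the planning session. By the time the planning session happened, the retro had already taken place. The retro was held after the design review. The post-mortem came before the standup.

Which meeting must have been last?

the client call

Every other meeting has a chain of constraints placing it before the client call, so the client call is last.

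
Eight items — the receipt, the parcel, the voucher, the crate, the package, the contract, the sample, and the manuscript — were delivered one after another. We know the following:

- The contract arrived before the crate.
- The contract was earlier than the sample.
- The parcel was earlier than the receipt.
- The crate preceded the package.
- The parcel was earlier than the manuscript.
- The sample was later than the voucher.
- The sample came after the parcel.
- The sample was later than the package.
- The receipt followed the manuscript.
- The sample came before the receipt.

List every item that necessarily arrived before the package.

Directly stated before the package: the crate.
The contract reaches the package via the contract → the crate → the package.
No chain forces the voucher (or any of the others) ahead of the package.

the contract, the crate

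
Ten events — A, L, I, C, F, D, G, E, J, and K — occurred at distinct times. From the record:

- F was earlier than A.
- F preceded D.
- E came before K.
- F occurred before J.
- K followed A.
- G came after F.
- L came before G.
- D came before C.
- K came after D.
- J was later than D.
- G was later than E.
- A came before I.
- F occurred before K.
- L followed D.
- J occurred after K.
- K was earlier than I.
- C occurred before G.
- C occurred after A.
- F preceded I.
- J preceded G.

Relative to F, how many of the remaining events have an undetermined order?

Forced after F: A, C, D, G, I, J, K, and L.
That leaves E with no forced order relative to F — 1.

1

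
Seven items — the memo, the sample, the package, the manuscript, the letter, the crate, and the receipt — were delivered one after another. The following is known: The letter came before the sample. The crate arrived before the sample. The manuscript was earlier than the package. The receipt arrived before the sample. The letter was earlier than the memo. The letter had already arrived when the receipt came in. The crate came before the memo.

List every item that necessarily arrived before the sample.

Directly stated before the sample: the crate, the letter, and the receipt.
No chain forces the memo (or any of the others) ahead of the sample.

the crate, the letter, the receipt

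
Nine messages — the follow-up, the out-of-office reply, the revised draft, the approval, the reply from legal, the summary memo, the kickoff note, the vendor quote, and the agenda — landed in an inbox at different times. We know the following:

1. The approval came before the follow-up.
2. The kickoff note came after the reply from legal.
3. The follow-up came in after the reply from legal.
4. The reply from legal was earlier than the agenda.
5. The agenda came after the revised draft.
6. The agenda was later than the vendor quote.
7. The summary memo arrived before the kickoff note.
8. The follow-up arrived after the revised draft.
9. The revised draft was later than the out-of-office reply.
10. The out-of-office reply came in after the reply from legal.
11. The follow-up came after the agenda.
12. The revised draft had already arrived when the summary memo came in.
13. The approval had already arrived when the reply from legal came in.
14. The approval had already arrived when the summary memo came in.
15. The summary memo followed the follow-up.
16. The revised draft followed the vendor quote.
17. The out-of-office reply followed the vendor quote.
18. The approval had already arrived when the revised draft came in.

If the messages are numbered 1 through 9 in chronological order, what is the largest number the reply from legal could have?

3

The reply from legal must come before the agenda, the follow-up, the kickoff note, the out-of-office reply, the revised draft, and the summary memo — 6 messages forced after it.
Everything else can be placed before the reply from legal in some valid order, so the reply from legal can sit as late as position 9 − 6 = 3.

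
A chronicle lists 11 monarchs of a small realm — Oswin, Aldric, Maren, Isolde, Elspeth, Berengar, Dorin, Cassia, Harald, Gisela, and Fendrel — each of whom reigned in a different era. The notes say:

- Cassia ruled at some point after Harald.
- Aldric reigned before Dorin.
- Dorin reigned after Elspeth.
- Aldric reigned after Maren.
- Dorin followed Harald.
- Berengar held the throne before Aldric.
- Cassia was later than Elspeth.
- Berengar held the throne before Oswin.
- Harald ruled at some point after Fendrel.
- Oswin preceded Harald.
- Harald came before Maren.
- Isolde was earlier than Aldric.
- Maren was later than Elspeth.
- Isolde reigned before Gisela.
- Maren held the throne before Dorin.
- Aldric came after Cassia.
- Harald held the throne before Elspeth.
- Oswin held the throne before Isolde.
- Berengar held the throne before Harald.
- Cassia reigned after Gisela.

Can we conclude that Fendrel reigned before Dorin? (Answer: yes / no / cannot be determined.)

Chain the constraints: Fendrel → Harald → Dorin. Each link is directly stated, so Fendrel comes before Dorin.

yes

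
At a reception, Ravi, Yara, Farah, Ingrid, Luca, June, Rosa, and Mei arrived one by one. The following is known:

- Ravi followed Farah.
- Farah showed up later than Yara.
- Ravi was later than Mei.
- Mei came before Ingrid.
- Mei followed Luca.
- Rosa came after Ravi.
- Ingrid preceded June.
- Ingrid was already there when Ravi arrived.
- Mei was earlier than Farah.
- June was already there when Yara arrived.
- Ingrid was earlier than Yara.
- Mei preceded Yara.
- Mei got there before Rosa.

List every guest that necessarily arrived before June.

Directly stated before June: Ingrid.
Luca reaches June via Luca → Mei → Ingrid → June.
Mei reaches June via Mei → Ingrid → June.
No chain forces Ravi (or any of the others) ahead of June.

Ingrid, Luca, Mei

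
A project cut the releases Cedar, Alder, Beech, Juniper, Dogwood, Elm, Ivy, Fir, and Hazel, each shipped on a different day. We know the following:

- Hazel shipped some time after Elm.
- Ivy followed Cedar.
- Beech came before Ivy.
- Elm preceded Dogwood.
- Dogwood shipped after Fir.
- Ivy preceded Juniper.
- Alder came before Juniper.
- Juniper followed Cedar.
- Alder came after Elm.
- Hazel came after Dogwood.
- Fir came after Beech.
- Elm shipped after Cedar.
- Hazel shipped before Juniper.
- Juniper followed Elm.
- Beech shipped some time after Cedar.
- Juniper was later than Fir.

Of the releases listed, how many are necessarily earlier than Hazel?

5

Directly stated before Hazel: Dogwood and Elm.
Beech reaches Hazel via Beech → Fir → Dogwood → Hazel.
Cedar reaches Hazel via Cedar → Elm → Hazel.
Fir reaches Hazel via Fir → Dogwood → Hazel.
No chain forces Ivy (or any of the others) ahead of Hazel.
That's Beech, Cedar, Dogwood, Elm, and Fir — 5 in all.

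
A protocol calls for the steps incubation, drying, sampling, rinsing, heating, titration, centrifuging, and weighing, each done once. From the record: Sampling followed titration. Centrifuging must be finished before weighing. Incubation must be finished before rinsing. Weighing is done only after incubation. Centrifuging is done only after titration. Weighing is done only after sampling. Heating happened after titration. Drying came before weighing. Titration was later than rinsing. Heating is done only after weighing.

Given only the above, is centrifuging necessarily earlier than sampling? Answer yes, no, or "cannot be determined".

No chain of stated constraints runs from centrifuging to sampling, and none runs from sampling to centrifuging either.
So the relative order of centrifuging and sampling is not fixed by the given facts.

cannot be determined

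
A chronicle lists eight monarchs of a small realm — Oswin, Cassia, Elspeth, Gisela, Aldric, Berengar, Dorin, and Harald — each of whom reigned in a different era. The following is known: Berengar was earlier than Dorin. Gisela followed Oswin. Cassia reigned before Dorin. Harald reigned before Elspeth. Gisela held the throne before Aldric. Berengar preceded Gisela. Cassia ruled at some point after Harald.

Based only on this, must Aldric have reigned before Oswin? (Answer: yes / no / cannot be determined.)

no

Tracing the constraints gives Oswin → Gisela → Aldric, so Oswin must come before Aldric.
That means Aldric cannot be before Oswin.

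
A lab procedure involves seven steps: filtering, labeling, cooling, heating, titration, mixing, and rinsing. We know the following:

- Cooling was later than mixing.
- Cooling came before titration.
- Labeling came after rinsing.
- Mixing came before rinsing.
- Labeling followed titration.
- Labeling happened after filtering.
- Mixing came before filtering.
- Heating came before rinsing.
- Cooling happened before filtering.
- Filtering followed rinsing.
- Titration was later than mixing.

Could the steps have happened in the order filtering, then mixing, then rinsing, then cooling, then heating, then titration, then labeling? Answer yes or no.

no

The constraints require heating before rinsing, but in the proposed sequence rinsing appears ahead of heating. That one violation is enough.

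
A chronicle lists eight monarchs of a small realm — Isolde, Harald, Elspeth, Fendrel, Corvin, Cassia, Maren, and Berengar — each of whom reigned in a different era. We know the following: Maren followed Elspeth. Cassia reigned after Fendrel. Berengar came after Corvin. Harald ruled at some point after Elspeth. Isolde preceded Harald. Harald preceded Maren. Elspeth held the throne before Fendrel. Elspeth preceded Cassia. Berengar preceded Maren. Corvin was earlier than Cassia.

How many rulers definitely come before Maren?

Directly stated before Maren: Berengar, Elspeth, and Harald.
Corvin reaches Maren via Corvin → Berengar → Maren.
Isolde reaches Maren via Isolde → Harald → Maren.
No chain forces Fendrel (or any of the others) ahead of Maren.
That's Berengar, Corvin, Elspeth, Harald, and Isolde — 5 in all.

5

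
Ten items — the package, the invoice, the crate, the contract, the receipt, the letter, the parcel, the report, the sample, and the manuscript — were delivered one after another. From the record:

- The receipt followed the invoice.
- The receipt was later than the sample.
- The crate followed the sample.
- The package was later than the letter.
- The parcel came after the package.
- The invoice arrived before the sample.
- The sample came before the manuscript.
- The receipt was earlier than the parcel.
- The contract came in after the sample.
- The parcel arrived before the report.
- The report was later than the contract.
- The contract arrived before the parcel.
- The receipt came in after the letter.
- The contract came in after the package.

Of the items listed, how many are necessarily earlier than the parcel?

Directly stated before the parcel: the contract, the package, and the receipt.
The invoice reaches the parcel via the invoice → the receipt → the parcel.
The letter reaches the parcel via the letter → the receipt → the parcel.
The sample reaches the parcel via the sample → the contract → the parcel.
That's the contract, the invoice, the letter, the package, the receipt, and the sample — 6 in all.

6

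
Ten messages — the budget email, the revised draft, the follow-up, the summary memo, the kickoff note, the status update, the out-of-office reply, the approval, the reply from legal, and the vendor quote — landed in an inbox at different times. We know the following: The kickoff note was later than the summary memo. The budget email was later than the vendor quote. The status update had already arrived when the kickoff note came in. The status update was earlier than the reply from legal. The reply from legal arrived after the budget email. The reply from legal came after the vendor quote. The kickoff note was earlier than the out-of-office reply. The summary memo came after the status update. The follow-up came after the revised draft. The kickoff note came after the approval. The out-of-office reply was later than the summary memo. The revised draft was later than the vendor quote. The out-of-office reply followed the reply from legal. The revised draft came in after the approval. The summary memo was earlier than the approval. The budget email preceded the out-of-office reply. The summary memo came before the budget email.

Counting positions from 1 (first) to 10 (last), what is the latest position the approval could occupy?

The approval must come before the follow-up, the kickoff note, the out-of-office reply, and the revised draft — 4 messages forced after it.
Everything else can be placed before the approval in some valid order, so the approval can sit as late as position 10 − 4 = 6.

6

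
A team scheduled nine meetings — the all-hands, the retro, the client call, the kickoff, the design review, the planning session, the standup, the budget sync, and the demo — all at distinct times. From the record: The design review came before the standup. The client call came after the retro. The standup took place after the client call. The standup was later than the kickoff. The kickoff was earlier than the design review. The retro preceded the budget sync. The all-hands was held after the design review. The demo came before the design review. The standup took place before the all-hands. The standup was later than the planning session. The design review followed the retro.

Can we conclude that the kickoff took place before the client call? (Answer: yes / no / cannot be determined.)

No chain of stated constraints runs from the kickoff to the client call, and none runs from the client call to the kickoff either.
So the relative order of the kickoff and the client call is not fixed by the given facts.

cannot be determined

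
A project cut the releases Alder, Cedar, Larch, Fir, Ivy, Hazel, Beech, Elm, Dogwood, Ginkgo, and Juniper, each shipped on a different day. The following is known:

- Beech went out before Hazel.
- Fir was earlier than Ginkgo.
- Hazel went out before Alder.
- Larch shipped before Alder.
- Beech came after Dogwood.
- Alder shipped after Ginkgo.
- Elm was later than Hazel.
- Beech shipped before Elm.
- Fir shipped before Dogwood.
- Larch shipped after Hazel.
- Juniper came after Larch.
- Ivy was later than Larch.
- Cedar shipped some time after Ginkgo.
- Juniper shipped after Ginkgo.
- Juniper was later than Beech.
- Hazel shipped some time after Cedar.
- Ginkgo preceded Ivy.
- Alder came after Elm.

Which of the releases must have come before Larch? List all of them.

Directly stated before Larch: Hazel.
Beech reaches Larch via Beech → Hazel → Larch.
Cedar reaches Larch via Cedar → Hazel → Larch.
Dogwood reaches Larch via Dogwood → Beech → Hazel → Larch.
Likewise Fir and Ginkgo each reach Larch by chaining the stated constraints.
No chain forces Juniper (or any of the others) ahead of Larch.

Beech, Cedar, Dogwood, Fir, Ginkgo, Hazel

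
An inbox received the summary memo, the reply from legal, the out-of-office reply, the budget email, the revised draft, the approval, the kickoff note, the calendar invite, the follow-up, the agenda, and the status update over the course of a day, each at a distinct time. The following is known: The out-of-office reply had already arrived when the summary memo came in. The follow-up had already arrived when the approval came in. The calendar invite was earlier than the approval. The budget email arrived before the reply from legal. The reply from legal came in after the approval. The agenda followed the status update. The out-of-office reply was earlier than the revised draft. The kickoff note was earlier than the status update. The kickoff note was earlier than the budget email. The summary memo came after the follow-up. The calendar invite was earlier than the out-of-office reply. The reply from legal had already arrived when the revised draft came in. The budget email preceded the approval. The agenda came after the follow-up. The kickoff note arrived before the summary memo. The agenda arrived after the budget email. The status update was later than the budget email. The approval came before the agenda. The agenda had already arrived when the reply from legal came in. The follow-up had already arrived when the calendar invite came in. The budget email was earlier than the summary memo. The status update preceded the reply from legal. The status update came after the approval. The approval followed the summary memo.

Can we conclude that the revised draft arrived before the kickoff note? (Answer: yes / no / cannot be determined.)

no

Tracing the constraints gives the kickoff note → the status update → the reply from legal → the revised draft, so the kickoff note must come before the revised draft.
That means the revised draft cannot be before the kickoff note.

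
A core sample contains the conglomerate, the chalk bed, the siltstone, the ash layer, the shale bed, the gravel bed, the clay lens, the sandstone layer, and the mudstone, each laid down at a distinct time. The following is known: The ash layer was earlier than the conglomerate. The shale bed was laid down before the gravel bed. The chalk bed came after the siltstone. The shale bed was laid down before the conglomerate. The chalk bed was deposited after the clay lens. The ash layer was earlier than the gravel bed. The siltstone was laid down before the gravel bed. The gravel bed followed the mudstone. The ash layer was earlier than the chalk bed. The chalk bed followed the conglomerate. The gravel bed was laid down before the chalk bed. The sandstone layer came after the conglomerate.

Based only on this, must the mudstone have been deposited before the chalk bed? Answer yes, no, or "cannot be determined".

Chain the constraints: the mudstone → the gravel bed → the chalk bed. Each link is directly stated, so the mudstone comes before the chalk bed.

yes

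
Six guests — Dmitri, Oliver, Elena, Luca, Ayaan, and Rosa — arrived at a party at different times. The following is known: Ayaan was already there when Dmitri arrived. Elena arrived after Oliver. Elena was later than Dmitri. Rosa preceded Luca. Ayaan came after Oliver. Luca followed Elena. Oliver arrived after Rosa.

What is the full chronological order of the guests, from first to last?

Rosa, Oliver, Ayaan, Dmitri, Elena, Luca

The constraints fix every adjacent pair, so only one ordering works:
Rosa → Oliver → Ayaan → Dmitri → Elena → Luca.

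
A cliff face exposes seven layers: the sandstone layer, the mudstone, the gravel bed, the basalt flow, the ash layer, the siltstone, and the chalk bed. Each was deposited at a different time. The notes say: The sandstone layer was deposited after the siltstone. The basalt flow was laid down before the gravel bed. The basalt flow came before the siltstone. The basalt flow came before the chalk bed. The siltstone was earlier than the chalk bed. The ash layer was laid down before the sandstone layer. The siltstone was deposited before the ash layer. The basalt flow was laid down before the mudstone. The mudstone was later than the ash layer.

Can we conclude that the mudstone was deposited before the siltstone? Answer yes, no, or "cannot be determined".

Tracing the constraints gives the siltstone → the ash layer → the mudstone, so the siltstone must come before the mudstone.
That means the mudstone cannot be before the siltstone.

no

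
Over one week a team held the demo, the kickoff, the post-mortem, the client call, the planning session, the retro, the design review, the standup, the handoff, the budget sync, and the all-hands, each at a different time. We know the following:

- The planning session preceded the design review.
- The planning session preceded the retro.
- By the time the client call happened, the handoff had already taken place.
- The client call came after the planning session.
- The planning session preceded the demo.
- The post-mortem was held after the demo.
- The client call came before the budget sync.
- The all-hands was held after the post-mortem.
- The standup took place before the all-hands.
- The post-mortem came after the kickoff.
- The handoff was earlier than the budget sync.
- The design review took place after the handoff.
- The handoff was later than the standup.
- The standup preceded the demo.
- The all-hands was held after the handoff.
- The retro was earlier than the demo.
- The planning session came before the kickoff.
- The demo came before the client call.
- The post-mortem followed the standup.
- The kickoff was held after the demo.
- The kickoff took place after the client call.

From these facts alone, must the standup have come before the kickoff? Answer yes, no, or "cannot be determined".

yes

Chain the constraints: the standup → the demo → the kickoff. Each link is directly stated, so the standup comes before the kickoff.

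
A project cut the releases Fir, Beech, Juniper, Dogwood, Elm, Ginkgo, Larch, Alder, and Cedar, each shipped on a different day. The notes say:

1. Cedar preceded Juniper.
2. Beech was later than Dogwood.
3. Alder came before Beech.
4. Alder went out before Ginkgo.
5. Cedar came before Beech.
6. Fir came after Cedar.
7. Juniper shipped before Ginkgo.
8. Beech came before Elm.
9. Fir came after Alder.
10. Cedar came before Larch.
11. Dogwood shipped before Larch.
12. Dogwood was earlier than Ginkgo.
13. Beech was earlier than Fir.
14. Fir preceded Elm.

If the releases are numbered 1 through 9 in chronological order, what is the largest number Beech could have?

Beech must come before Elm and Fir — 2 releases forced after it.
Everything else can be placed before Beech in some valid order, so Beech can sit as late as position 9 − 2 = 7.

7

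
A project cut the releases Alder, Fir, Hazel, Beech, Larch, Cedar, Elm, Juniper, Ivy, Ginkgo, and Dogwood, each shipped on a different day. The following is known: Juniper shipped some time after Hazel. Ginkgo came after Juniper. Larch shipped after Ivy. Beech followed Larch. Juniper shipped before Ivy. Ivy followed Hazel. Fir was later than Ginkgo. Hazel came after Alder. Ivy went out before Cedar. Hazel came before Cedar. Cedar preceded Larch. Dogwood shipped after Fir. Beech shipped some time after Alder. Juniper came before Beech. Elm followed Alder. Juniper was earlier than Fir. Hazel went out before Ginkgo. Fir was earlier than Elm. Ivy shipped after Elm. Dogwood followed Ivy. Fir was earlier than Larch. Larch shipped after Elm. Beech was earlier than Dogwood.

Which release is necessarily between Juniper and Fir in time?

Tracing the constraints gives Juniper → Ginkgo → Fir, so Ginkgo sits after Juniper and before Fir.
No other release is forced both after Juniper and before Fir.

Ginkgo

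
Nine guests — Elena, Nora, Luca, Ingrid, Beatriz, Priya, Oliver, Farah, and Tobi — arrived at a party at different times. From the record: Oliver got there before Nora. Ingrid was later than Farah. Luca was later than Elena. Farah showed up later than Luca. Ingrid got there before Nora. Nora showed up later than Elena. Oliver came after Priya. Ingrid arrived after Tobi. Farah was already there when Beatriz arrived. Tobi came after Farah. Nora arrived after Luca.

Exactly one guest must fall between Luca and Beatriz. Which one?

Farah

Tracing the constraints gives Luca → Farah → Beatriz, so Farah sits after Luca and before Beatriz.
No other guest is forced both after Luca and before Beatriz.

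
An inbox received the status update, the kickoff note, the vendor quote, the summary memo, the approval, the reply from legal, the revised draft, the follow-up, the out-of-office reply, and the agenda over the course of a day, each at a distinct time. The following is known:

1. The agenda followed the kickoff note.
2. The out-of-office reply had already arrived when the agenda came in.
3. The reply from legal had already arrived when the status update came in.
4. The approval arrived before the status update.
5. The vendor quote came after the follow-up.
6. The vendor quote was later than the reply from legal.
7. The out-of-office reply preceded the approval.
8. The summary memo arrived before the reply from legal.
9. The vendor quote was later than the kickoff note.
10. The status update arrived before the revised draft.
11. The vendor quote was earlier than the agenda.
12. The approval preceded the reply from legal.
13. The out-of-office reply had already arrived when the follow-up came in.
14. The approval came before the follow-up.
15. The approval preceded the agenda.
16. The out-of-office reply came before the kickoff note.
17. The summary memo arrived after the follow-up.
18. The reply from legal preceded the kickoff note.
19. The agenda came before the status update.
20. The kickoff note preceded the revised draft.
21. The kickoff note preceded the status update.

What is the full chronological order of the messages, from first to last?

the out-of-office reply, the approval, the follow-up, the summary memo, the reply from legal, the kickoff note, the vendor quote, the agenda, the status update, the revised draft

The constraints fix every adjacent pair, so only one ordering works:
the out-of-office reply → the approval → the follow-up → the summary memo → the reply from legal → the kickoff note → the vendor quote → the agenda → the status update → the revised draft.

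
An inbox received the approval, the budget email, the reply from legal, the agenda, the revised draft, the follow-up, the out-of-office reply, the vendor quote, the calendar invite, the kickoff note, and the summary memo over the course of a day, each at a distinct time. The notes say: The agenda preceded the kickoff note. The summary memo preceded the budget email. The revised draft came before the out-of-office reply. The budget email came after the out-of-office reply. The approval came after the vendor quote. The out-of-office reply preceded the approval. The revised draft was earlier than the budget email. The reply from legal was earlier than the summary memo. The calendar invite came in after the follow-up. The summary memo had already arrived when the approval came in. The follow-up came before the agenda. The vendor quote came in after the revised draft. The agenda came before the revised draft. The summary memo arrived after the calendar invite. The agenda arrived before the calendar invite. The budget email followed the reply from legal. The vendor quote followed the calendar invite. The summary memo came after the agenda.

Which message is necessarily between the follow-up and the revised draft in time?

Tracing the constraints gives the follow-up → the agenda → the revised draft, so the agenda sits after the follow-up and before the revised draft.
No other message is forced both after the follow-up and before the revised draft.

the agenda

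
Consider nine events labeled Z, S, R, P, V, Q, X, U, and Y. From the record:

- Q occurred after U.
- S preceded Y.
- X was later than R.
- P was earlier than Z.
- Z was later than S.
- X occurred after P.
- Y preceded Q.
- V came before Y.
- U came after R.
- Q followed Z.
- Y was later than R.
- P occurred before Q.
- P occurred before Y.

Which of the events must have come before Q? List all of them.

Directly stated before Q: P, U, Y, and Z.
R reaches Q via R → Y → Q.
S reaches Q via S → Z → Q.
V reaches Q via V → Y → Q.

P, R, S, U, V, Y, Z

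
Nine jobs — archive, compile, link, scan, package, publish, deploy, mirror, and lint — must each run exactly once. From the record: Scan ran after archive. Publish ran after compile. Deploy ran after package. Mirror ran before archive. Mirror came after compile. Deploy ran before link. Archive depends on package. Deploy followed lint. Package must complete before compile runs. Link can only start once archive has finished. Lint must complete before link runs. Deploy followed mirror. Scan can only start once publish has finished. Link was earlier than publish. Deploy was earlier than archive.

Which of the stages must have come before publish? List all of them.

archive, compile, deploy, link, lint, mirror, package

Directly stated before publish: compile and link.
Archive reaches publish via archive → link → publish.
Deploy reaches publish via deploy → link → publish.
Lint reaches publish via lint → link → publish.
Likewise mirror and package each reach publish by chaining the stated constraints.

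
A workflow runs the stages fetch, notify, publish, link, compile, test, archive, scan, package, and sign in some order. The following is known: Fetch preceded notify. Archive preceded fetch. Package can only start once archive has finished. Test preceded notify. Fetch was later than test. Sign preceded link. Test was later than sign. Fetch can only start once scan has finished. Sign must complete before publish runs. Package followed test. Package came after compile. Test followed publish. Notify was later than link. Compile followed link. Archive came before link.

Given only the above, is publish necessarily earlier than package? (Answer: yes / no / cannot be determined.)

yes

Chain the constraints: publish → test → package. Each link is directly stated, so publish comes before package.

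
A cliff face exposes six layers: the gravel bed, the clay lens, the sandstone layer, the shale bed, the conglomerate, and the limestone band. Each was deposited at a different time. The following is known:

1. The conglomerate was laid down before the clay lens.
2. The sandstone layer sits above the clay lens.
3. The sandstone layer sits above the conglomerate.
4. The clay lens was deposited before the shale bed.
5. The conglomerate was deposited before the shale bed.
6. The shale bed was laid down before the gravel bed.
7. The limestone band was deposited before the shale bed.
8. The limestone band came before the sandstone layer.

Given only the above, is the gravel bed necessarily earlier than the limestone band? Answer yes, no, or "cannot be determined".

Tracing the constraints gives the limestone band → the shale bed → the gravel bed, so the limestone band must come before the gravel bed.
That means the gravel bed cannot be before the limestone band.

no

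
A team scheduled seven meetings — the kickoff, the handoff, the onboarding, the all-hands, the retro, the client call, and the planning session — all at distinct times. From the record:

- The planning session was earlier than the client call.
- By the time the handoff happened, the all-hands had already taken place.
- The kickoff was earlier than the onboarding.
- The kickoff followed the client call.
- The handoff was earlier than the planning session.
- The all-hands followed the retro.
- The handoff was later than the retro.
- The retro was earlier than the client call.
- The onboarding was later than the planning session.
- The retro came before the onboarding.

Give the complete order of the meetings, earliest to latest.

the retro, the all-hands, the handoff, the planning session, the client call, the kickoff, the onboarding

The constraints fix every adjacent pair, so only one ordering works:
the retro → the all-hands → the handoff → the planning session → the client call → the kickoff → the onboarding.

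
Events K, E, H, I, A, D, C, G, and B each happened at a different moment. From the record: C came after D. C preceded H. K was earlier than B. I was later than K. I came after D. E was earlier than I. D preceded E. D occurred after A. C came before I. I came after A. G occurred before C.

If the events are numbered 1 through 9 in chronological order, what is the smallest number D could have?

A must come before D — 1 forced predecessor.
Nothing else is forced ahead of D, so its earliest slot is position 1 + 1 = 2.

2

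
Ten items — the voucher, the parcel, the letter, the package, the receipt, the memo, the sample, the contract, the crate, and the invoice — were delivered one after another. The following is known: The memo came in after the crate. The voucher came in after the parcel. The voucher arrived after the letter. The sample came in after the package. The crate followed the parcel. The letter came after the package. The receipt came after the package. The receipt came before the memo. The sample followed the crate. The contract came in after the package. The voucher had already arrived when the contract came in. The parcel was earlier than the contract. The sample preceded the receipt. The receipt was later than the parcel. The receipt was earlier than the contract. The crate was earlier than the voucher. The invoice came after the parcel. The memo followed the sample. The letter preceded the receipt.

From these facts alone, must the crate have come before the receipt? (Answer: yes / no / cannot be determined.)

yes

Chain the constraints: the crate → the sample → the receipt. Each link is directly stated, so the crate comes before the receipt.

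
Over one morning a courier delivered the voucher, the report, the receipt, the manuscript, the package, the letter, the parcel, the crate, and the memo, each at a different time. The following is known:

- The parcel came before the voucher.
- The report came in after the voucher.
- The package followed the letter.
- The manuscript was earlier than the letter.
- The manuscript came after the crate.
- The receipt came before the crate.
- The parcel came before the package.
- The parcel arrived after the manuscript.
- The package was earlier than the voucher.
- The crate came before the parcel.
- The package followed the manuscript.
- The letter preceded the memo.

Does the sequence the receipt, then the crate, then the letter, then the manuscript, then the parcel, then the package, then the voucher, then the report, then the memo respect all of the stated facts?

no

The constraints require the manuscript before the letter, but in the proposed sequence the letter appears ahead of the manuscript. That one violation is enough.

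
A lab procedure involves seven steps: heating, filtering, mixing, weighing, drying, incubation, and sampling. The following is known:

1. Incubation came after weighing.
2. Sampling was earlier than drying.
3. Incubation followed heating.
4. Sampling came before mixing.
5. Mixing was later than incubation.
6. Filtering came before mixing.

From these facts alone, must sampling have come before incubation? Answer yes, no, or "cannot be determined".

No chain of stated constraints runs from sampling to incubation, and none runs from incubation to sampling either.
So the relative order of sampling and incubation is not fixed by the given facts.

cannot be determined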